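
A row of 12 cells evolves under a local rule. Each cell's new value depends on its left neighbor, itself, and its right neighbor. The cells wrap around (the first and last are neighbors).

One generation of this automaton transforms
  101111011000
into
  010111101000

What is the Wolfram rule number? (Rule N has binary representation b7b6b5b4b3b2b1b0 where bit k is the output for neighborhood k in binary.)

position 3: 111 → 1  (bit 7 = 1)
position 5: 110 → 1  (bit 6 = 1)
position 1: 101 → 1  (bit 5 = 1)
position 9: 100 → 0  (bit 4 = 0)
position 2: 011 → 0  (bit 3 = 0)
position 0: 010 → 0  (bit 2 = 0)
position 11: 001 → 0  (bit 1 = 0)
position 10: 000 → 0  (bit 0 = 0)
bits b7..b0 = 11100000 = 224

224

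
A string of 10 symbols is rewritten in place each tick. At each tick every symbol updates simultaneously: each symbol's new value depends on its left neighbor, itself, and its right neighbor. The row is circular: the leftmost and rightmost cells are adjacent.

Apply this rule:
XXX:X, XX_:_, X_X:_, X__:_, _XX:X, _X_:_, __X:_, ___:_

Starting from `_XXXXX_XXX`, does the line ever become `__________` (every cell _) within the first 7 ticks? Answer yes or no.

tick 1: _XXXX__XX_
tick 2: _XXX___X__
tick 3: _XX_______
tick 4: _X________
tick 5: __________
all cells are _ at tick 5

yes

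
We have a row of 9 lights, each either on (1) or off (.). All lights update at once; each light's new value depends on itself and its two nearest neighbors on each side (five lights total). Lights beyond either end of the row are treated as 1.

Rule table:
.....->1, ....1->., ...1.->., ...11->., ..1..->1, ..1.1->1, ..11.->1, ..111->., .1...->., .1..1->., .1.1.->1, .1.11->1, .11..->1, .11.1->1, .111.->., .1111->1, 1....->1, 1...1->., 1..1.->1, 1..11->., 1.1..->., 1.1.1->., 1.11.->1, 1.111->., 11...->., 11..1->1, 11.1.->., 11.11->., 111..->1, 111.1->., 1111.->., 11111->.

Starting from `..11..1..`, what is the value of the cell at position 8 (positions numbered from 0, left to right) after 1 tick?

.

tick 1: 1.11111..
position 8 holds .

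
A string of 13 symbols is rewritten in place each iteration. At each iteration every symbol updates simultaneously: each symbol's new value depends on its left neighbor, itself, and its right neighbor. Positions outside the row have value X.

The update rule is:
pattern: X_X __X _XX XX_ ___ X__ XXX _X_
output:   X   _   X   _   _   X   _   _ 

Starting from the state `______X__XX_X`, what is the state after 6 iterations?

_X_X_X____X_X

X______X_X_XX
_X______X_XX_
X_X______XX_X
_X_X_____X_XX
X_X_X_____XX_
_X_X_X____X_X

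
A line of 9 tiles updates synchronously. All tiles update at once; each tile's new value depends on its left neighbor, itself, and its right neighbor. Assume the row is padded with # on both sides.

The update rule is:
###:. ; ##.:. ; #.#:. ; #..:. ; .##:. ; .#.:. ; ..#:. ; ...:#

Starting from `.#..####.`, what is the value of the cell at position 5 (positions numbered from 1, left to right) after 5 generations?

.

.........
.#######.
.........  (repeats generation 1; period 2)
generation 5: .........
position 5 holds .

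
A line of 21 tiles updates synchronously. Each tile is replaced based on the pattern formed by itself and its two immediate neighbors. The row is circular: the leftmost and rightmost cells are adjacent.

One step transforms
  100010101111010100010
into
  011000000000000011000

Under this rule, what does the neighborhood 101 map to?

0

At position 5 the neighborhood is 101; the next row has 0 there.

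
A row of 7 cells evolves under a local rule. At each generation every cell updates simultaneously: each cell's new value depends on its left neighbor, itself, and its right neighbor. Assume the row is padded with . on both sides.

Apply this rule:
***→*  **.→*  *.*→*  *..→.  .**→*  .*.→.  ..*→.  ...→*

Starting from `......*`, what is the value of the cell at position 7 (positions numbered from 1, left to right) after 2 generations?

*

*****..
*****.*
position 7 holds *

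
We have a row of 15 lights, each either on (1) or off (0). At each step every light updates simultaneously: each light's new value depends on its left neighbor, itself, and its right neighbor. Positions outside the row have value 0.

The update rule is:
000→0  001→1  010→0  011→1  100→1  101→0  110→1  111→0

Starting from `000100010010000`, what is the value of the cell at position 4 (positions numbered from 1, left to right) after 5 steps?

0

001010101101000
010000001100100
101000011111010
000100110001001
001011111010110
position 4 holds 0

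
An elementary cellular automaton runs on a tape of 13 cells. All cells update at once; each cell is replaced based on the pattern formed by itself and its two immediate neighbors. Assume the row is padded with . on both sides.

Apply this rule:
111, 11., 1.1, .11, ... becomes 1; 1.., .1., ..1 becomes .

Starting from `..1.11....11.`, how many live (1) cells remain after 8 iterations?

12

iteration 1: 1..111.11.11.
iteration 2: ...111111111.
iteration 3: 11.111111111.
iteration 4: 111111111111.
iteration 5: 111111111111.  (fixed point — unchanged through iteration 8)
count of 1: 12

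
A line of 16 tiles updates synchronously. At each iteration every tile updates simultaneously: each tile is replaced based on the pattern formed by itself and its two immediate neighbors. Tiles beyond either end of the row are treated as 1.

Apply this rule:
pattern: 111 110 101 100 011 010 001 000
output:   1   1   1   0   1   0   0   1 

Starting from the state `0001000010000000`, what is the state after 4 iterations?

1010111111111111

iteration 1: 0100011000111110
iteration 2: 1001011010111111
iteration 3: 1000111101111111
iteration 4: 1010111111111111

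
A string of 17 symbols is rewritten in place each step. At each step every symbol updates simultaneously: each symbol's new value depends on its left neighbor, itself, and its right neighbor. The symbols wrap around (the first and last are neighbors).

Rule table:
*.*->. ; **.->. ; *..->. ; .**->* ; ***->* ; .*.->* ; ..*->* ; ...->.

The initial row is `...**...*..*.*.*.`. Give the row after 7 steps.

*.*..**..**..**.*

step 1: ..**...**.**.*.*.
step 2: .**...**..*..*.*.
step 3: **...**..**.**.*.
step 4: *...**..**..*..*.
step 5: *..**..**..**.**.
step 6: *.**..**..**..*..
step 7: *.*..**..**..**.*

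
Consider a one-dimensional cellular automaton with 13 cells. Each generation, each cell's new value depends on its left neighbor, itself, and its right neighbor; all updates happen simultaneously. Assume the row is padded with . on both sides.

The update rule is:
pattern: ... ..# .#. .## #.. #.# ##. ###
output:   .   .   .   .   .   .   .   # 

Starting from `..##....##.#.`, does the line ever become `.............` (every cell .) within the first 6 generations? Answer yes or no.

yes

.............
all cells are . at generation 1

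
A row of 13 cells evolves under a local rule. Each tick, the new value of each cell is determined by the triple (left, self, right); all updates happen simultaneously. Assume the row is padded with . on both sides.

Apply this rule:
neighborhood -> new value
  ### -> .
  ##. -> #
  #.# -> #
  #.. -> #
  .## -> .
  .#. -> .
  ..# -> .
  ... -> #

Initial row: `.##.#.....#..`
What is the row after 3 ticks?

.#..###..##..

..##.####..##
#..##...##..#
.#..###..##..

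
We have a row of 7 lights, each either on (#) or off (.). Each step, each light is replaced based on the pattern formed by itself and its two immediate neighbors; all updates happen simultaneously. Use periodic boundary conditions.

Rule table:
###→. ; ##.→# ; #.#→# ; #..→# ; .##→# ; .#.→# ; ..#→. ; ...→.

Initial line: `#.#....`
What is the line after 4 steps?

####...
#..##..
##.###.
####.##

####.##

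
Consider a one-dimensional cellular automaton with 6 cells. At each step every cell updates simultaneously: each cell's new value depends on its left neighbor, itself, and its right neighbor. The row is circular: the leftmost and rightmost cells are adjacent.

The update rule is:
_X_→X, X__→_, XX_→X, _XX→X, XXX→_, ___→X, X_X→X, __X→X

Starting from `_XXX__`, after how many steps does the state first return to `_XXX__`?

9

XX_X_X
_XXXXX
XX___X
_X_XXX
XXXX_X
___XXX
_XXX_X
XX_XXX
_XXX__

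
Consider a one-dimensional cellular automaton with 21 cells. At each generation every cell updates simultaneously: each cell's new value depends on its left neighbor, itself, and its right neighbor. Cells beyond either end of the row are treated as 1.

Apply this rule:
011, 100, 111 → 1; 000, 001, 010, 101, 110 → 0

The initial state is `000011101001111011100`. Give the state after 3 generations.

100011000101110011010
010010100001101010000
001000010001000001000

001000010001000001000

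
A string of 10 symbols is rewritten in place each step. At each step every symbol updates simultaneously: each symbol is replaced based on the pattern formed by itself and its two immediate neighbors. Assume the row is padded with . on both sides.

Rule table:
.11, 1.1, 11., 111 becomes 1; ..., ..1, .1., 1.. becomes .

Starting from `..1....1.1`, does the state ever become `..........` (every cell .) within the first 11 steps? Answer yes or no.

yes

........1.
..........
all cells are . at step 2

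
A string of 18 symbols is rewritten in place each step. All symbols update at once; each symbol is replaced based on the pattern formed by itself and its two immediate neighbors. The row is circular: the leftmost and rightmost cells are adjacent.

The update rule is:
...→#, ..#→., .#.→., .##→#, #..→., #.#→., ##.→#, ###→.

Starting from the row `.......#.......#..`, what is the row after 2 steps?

.....#.#.#...#.#.#

######...#####...#
.....#.#.#...#.#.#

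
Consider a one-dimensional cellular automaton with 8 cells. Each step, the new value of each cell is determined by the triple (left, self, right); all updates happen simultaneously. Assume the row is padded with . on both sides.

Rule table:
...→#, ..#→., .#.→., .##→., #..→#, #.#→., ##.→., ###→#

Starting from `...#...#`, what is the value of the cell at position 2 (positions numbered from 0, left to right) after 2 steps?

##..##..
..#...##
position 2 holds #

#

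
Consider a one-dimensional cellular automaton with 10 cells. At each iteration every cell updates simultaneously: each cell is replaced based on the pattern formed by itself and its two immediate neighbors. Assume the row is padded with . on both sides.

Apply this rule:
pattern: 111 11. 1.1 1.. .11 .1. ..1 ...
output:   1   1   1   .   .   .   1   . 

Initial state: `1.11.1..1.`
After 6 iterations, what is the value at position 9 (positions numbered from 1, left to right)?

.1.11..1..
1.1.1.1...
.1.1.1....
1.1.1.....
.1.1......
1.1.......
position 9 holds .

.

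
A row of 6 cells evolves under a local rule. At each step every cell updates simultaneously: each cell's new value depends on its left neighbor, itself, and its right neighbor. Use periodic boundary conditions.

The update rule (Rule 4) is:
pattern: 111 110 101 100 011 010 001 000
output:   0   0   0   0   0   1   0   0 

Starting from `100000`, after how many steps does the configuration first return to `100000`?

100000

1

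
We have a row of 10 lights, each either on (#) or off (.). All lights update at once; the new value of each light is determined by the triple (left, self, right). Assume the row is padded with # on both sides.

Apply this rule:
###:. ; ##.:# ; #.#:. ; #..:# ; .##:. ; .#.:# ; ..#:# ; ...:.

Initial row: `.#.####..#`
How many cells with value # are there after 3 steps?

.#....###.
.##..#..#.
..#######.
count of #: 7

7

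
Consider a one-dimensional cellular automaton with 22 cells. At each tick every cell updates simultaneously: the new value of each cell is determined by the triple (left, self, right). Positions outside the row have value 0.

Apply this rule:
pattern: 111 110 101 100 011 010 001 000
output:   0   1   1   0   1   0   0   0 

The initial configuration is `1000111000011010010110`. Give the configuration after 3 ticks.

0000101000011100001110
0000010000010100001010
0000000000001000000100

0000000000001000000100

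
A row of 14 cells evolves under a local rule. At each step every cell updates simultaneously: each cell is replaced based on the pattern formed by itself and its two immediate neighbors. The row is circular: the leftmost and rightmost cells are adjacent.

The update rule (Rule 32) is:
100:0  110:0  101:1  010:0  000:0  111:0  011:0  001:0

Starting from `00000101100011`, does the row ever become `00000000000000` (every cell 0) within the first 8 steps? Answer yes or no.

00000010000000
00000000000000
all cells are 0 at step 2

yes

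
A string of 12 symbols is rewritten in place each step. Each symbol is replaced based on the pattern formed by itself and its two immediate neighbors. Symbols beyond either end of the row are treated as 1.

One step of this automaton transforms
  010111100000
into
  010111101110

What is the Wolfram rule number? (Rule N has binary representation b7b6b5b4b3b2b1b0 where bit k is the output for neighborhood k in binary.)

position 4: 111 → 1  (bit 7 = 1)
position 6: 110 → 1  (bit 6 = 1)
position 0: 101 → 0  (bit 5 = 0)
position 7: 100 → 0  (bit 4 = 0)
position 3: 011 → 1  (bit 3 = 1)
position 1: 010 → 1  (bit 2 = 1)
position 11: 001 → 0  (bit 1 = 0)
position 8: 000 → 1  (bit 0 = 1)
bits b7..b0 = 11001101 = 205

205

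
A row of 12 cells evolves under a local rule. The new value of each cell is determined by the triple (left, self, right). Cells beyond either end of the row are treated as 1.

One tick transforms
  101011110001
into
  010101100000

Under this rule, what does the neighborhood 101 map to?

1

At position 1 the neighborhood is 101; the next row has 1 there.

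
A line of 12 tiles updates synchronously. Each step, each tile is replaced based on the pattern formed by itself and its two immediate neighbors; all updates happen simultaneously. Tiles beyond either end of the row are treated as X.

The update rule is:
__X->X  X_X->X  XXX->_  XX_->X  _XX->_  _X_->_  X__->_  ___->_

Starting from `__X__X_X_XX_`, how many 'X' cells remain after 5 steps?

step 1: _X__X_X_X_XX
step 2: X__X_X_X_X__
step 3: X_X_X_X_X__X
step 4: XX_X_X_X__X_
step 5: _XX_X_X__X_X
count of X: 6

6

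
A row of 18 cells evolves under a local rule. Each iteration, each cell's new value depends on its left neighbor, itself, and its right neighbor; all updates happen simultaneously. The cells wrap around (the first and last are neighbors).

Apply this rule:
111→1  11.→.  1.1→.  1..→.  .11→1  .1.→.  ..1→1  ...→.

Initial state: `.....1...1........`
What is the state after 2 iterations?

....1...1.........
...1...1..........

...1...1..........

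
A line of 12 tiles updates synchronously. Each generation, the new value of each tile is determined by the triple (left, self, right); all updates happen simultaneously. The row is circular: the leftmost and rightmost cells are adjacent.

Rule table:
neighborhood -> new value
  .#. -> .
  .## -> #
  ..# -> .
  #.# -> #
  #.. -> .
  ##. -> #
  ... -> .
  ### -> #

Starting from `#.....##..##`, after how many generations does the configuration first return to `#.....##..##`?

#.....##..##

1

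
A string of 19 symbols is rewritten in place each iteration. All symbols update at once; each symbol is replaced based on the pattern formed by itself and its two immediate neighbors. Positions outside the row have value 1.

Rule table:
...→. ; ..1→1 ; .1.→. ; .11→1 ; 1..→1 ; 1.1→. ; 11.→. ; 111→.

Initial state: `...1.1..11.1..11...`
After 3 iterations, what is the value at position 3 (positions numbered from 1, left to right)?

iteration 1: 1.1...111...111.1.1
iteration 2: ...1.11..1.11.....1
iteration 3: 1.1..1.11..1.1...11
position 3 holds 1

1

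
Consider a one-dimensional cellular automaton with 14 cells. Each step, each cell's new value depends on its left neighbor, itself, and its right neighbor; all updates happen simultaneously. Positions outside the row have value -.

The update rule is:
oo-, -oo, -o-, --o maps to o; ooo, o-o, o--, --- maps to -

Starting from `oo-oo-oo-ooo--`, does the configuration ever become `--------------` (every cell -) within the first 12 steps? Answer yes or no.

oo-oo-oo-o-o--
oo-oo-oo-o-o--  (fixed point — unchanged through step 12)
step 12 is oo-oo-oo-o-o--, still not uniform -

no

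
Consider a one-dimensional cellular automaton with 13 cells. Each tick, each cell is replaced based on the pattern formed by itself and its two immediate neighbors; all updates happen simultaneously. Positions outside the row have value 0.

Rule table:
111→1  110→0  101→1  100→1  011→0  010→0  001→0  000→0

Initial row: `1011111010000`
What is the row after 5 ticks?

0101110101000
0010101010100
0001010101010
0000101010101
0000010101010

0000010101010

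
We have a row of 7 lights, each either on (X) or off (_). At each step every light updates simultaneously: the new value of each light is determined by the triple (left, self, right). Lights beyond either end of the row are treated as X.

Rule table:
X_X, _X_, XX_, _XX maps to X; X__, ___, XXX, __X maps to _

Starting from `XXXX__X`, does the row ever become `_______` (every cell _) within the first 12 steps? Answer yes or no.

___X__X
___X__X  (fixed point — unchanged through step 12)
step 12 is ___X__X, still not uniform _

no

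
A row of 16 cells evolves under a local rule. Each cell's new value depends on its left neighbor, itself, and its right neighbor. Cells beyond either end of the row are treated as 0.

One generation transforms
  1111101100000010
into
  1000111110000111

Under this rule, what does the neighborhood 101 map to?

1

At position 5 the neighborhood is 101; the next row has 1 there.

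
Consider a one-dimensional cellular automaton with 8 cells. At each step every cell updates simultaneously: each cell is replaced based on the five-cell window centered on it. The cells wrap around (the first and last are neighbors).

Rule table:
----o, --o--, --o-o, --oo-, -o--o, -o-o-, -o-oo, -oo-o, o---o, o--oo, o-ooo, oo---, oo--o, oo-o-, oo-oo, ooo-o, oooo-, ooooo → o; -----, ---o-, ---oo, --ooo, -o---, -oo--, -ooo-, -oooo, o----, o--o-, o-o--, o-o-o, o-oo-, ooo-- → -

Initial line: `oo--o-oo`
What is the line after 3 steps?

o-o-ooo-
-o-oo-oo
o-o-oo-o

o-o-oo-o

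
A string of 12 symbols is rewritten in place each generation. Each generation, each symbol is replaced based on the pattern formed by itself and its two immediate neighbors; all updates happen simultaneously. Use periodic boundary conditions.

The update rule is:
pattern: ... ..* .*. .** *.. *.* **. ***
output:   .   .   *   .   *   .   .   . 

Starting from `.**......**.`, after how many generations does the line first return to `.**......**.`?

...*.......*
*..**......*
.*...*......
.**..**.....
...*...*....
...**..**...
.....*...*..
.....**..**.
.......*...*
*......**..*
.*.......*..
.**......**.

12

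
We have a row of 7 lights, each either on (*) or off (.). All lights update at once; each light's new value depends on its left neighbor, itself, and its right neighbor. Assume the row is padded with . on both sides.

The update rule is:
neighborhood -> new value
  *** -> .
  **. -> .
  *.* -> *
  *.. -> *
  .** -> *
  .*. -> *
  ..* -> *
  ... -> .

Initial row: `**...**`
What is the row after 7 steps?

*..***.

step 1: *.*.**.
step 2: *****.*
step 3: *....**
step 4: **..**.
step 5: *.***.*
step 6: ***..**
step 7: *..***.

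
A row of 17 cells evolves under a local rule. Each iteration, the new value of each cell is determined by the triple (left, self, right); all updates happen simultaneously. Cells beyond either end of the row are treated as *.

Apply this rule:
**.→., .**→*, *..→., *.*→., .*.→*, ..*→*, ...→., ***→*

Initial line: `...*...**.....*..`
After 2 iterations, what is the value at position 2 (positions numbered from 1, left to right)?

iteration 1: ..**..**.....**.*
iteration 2: .**..**.....**..*
position 2 holds *

*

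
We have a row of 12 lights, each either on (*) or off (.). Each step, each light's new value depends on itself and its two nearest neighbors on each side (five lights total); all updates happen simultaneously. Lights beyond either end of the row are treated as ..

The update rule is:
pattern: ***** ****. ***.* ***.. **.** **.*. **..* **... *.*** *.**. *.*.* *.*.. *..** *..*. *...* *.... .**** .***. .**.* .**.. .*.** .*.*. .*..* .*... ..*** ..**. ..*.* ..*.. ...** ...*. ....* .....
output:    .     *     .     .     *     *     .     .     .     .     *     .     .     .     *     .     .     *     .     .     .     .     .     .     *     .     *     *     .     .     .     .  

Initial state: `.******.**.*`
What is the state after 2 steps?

.*.*.*....*.

step 1: .*...*.*..*.
step 2: .*.*.*....*.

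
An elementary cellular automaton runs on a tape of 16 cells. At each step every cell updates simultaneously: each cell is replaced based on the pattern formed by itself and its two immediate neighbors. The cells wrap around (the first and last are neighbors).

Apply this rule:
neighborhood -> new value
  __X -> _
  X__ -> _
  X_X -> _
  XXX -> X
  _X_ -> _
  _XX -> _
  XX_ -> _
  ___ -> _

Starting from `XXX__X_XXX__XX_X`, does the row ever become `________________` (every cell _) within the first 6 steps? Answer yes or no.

step 1: XX______X_______
step 2: ________________
all cells are _ at step 2

yes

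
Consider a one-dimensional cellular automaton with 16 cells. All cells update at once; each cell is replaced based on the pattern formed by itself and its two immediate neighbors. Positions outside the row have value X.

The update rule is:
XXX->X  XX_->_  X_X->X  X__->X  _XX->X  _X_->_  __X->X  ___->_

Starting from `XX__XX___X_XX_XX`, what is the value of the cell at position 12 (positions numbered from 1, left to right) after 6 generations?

X_XXX_X_X_XX_XXX
_XXX_X_X_XX_XXXX
XXX_X_X_XX_XXXXX
XX_X_X_XX_XXXXXX
X_X_X_XX_XXXXXXX
_X_X_XX_XXXXXXXX
position 12 holds X

X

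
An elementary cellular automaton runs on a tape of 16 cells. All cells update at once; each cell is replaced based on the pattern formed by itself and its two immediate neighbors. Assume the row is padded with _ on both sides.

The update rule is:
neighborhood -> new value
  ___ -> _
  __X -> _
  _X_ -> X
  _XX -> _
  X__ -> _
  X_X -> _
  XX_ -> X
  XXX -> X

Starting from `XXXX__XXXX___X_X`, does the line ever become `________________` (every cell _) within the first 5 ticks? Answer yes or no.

_XXX___XXX___X_X
__XX____XX___X_X
___X_____X___X_X
___X_____X___X_X  (fixed point — unchanged through tick 5)
tick 5 is ___X_____X___X_X, still not uniform _

no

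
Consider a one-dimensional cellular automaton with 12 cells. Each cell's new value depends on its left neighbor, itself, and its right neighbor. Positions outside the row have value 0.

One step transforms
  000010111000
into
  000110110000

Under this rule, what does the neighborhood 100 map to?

At position 9 the neighborhood is 100; the next row has 0 there.

0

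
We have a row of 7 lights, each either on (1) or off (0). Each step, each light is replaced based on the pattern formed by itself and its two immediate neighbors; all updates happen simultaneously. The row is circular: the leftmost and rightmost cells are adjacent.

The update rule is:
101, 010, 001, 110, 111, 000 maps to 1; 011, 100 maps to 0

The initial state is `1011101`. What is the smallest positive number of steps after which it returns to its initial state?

7

1101110
0110111
1011011
1101101
1110110
0111011
1011101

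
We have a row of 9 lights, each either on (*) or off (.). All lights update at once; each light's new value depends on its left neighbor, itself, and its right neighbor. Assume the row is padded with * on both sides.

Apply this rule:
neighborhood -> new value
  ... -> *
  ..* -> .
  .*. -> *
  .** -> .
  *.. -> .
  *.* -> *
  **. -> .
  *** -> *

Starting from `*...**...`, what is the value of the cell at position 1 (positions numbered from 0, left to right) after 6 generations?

.

generation 1: ..*....*.
generation 2: ..*.**.**
generation 3: ..**..*.*
generation 4: ......**.
generation 5: .****...*
generation 6: *.**..*..
position 1 holds .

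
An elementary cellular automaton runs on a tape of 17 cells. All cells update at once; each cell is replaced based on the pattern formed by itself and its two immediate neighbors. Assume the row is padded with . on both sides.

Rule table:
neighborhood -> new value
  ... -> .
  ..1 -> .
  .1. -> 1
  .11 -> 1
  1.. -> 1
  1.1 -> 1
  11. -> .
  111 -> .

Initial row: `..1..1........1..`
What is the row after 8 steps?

..1..1....1..11..

..11.11.......11.
..1.11.1......1.1
..111.111.....111
..1..11..1....1..
..11.1.1.11...11.
..1.111111.1..1.1
..111.....111.111
..1..1....1..11..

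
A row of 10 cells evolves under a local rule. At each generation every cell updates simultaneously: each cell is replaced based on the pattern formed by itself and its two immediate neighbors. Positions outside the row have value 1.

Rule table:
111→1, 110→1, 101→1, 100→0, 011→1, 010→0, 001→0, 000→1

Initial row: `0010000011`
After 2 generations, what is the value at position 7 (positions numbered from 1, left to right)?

generation 1: 0000111011
generation 2: 0110111111
position 7 holds 1

1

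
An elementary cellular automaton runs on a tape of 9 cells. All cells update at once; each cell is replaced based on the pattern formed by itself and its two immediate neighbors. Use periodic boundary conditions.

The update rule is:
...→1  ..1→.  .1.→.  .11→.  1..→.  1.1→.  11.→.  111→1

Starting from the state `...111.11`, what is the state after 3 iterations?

iteration 1: .1..1....
iteration 2: ......111
iteration 3: .1111..1.

.1111..1.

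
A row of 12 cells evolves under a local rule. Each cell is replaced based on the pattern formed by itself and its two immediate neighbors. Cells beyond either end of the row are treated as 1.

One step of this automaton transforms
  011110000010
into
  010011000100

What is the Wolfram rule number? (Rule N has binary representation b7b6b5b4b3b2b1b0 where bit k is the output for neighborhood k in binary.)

90

position 2: 111 → 0  (bit 7 = 0)
position 4: 110 → 1  (bit 6 = 1)
position 0: 101 → 0  (bit 5 = 0)
position 5: 100 → 1  (bit 4 = 1)
position 1: 011 → 1  (bit 3 = 1)
position 10: 010 → 0  (bit 2 = 0)
position 9: 001 → 1  (bit 1 = 1)
position 6: 000 → 0  (bit 0 = 0)
bits b7..b0 = 01011010 = 90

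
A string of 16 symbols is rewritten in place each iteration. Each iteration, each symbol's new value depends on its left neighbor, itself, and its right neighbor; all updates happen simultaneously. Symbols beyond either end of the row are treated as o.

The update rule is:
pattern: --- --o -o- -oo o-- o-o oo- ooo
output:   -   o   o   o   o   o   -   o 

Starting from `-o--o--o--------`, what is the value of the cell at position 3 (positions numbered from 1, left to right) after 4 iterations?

o

ooooooooo------o
oooooooo-o----oo
ooooooo-ooo--ooo
oooooo-ooo-ooooo
position 3 holds o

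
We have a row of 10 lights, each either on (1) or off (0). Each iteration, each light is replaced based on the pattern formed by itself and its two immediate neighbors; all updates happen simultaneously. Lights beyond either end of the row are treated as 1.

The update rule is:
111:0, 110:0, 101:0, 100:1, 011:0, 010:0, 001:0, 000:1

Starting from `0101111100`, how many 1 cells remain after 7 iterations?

4

iteration 1: 0000000010
iteration 2: 1111111000
iteration 3: 0000000110
iteration 4: 1111110000
iteration 5: 0000001110
iteration 6: 1111100000
iteration 7: 0000011110
count of 1: 4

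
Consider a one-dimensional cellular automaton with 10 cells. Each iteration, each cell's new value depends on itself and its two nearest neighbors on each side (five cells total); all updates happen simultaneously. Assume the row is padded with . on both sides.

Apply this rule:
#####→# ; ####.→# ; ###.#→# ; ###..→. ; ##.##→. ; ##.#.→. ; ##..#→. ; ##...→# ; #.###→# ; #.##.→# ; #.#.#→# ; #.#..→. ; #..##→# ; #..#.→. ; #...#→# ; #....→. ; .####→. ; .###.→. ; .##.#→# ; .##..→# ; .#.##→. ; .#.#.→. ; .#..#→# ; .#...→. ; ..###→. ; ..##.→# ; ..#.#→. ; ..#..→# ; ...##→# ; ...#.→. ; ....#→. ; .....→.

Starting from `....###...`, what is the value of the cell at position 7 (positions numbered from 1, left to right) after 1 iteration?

...#...#..
position 7 holds .

.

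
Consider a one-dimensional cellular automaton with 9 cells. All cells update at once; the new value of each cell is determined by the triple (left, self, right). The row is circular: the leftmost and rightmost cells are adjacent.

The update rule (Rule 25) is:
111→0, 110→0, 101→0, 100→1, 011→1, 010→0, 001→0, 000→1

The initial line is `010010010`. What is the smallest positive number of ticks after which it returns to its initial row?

tick 1: 001001001
tick 2: 100100100
tick 3: 010010010

3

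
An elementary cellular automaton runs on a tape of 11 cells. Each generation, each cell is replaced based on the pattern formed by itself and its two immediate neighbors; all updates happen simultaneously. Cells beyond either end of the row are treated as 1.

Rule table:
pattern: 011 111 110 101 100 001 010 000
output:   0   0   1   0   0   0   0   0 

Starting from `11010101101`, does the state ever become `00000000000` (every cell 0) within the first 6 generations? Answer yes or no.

01000000100
00000000000
all cells are 0 at generation 2

yes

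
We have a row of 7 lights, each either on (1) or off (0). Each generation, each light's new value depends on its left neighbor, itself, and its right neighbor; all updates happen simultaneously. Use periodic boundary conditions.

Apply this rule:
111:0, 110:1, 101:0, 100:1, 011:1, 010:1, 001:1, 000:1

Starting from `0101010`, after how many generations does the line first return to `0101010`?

generation 1: 1101011
generation 2: 0101010

2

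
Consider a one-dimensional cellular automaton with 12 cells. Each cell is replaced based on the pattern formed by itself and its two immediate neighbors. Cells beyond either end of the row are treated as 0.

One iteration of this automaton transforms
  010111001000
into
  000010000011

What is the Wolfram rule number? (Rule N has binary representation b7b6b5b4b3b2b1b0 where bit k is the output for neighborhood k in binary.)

129

position 4: 111 → 1  (bit 7 = 1)
position 5: 110 → 0  (bit 6 = 0)
position 2: 101 → 0  (bit 5 = 0)
position 6: 100 → 0  (bit 4 = 0)
position 3: 011 → 0  (bit 3 = 0)
position 1: 010 → 0  (bit 2 = 0)
position 0: 001 → 0  (bit 1 = 0)
position 10: 000 → 1  (bit 0 = 1)
bits b7..b0 = 10000001 = 129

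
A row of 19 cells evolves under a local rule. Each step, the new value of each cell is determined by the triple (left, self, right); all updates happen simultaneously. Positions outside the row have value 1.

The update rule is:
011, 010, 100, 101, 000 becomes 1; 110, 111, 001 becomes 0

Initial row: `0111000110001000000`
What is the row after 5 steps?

step 1: 1100110101101111110
step 2: 0010101111011000001
step 3: 1011111000110111101
step 4: 0110000110101100011
step 5: 1101110101111011010

1101110101111011010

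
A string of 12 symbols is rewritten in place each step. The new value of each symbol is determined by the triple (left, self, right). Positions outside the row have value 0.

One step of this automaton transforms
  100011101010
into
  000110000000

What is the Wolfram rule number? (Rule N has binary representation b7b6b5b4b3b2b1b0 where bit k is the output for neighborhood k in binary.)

position 5: 111 → 0  (bit 7 = 0)
position 6: 110 → 0  (bit 6 = 0)
position 7: 101 → 0  (bit 5 = 0)
position 1: 100 → 0  (bit 4 = 0)
position 4: 011 → 1  (bit 3 = 1)
position 0: 010 → 0  (bit 2 = 0)
position 3: 001 → 1  (bit 1 = 1)
position 2: 000 → 0  (bit 0 = 0)
bits b7..b0 = 00001010 = 10

10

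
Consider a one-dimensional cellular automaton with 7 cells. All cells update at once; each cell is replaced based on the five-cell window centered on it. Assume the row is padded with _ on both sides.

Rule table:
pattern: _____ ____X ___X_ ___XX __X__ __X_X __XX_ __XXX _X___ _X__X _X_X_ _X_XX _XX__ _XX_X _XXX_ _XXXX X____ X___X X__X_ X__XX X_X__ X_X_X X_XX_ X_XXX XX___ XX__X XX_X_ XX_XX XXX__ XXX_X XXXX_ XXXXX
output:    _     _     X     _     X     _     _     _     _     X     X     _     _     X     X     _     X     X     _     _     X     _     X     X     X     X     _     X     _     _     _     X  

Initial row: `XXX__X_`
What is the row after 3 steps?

_X__X_X

_X_X_X_
X_X_XX_
_X__X_X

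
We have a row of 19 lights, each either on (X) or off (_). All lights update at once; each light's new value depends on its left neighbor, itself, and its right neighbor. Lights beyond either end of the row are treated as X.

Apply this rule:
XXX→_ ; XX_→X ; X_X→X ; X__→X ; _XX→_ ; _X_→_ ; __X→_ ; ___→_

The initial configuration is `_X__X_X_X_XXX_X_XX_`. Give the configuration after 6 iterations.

_XX_XX_X__X_X_X__XX

iteration 1: X_X__X_X_X__XX_X_XX
iteration 2: XX_X__X_X_X__XX_X__
iteration 3: _XX_X__X_X_X__XX_X_
iteration 4: X_XX_X__X_X_X__XX_X
iteration 5: XX_XX_X__X_X_X__XX_
iteration 6: _XX_XX_X__X_X_X__XX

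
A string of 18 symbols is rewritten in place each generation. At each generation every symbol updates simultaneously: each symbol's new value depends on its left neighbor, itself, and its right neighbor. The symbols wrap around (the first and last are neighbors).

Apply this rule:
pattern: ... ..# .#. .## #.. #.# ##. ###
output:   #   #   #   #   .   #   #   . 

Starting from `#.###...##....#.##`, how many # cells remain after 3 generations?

11

generation 1: ###.#.####.######.
generation 2: #.#####..###....##
generation 3: ###...#.##.#.####.
count of #: 11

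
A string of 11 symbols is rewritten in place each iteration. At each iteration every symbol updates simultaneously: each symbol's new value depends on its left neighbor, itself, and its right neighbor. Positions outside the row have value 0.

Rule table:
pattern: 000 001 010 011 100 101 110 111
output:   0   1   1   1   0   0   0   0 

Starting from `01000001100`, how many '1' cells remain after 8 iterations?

11000011000
10000110000
10001100000
10011000000
10110000000
10100000000
10100000000  (fixed point — unchanged through iteration 8)
count of 1: 2

2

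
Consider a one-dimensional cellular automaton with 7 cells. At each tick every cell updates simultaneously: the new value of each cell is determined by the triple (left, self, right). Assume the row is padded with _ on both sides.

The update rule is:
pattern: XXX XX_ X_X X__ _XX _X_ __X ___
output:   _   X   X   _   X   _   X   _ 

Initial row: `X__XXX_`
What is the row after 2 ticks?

_XXXX__

tick 1: __XX_X_
tick 2: _XXXX__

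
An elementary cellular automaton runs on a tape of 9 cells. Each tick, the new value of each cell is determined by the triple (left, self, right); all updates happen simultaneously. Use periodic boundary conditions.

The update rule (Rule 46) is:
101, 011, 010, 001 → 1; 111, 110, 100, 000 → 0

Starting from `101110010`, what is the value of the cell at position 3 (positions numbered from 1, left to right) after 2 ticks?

111000111
000001100
position 3 holds 0

0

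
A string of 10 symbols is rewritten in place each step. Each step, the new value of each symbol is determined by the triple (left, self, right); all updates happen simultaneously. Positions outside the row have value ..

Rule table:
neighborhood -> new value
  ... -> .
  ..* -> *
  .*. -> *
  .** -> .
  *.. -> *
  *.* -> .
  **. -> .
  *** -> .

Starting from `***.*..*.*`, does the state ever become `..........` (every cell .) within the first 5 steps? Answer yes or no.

....****.*
...*.....*
..***...**
.*...*.*..
***.**.**.
step 5 is ***.**.**., still not uniform .

no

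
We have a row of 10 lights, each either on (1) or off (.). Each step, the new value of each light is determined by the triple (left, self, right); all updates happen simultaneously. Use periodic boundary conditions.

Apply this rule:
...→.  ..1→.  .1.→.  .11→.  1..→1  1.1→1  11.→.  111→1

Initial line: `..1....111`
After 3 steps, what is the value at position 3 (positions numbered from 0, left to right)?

1..1....1.
.1..1....1
1.1..1....
position 3 holds .

.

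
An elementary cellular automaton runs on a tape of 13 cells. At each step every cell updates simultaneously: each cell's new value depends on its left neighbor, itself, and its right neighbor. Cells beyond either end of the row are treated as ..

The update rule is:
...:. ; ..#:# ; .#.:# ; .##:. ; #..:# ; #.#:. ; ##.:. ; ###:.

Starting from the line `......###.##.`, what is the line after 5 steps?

.#..........#

.....#......#
....###....##
...#...#..#..
..###.######.
.#..........#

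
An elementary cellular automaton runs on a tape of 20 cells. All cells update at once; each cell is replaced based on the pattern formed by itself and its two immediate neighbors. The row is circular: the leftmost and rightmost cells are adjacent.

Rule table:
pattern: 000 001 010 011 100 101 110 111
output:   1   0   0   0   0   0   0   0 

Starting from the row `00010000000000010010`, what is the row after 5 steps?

11000111111111000000
00010000000000011110
11000111111111000000  (repeats step 1; period 2)
step 5: 11000111111111000000

11000111111111000000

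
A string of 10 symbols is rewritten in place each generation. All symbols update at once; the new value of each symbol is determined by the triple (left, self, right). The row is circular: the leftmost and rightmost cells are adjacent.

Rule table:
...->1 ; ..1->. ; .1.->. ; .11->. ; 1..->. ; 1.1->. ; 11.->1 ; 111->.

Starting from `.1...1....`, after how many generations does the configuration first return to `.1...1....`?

...1...111
.1...1...1
...1...1..
11...1...1
.1.1...1..
.....1...1
.111...1..
...1.1...1
.1.....1..
...111...1
.1...1.1..
...1.....1
.1...111..
...1...1.1
.1...1....

15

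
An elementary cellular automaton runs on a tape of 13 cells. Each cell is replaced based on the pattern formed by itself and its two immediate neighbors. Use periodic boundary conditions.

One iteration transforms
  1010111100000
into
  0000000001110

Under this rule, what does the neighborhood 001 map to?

At position 12 the neighborhood is 001; the next row has 0 there.

0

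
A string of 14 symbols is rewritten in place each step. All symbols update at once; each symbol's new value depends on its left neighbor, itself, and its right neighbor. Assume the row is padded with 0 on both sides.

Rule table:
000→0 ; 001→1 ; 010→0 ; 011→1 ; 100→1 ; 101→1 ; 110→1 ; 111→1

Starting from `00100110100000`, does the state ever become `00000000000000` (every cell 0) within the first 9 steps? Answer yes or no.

no

step 1: 01011111010000
step 2: 10111111101000
step 3: 01111111110100
step 4: 11111111111010
step 5: 11111111111101
step 6: 11111111111110
step 7: 11111111111111
step 8: 11111111111111  (fixed point — unchanged through step 9)
step 9 is 11111111111111, still not uniform 0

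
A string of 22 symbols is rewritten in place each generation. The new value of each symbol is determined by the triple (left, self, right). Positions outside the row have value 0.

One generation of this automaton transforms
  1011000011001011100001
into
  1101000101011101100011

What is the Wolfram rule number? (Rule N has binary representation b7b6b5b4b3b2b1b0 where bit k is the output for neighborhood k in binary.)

position 15: 111 → 1  (bit 7 = 1)
position 3: 110 → 1  (bit 6 = 1)
position 1: 101 → 1  (bit 5 = 1)
position 4: 100 → 0  (bit 4 = 0)
position 2: 011 → 0  (bit 3 = 0)
position 0: 010 → 1  (bit 2 = 1)
position 7: 001 → 1  (bit 1 = 1)
position 5: 000 → 0  (bit 0 = 0)
bits b7..b0 = 11100110 = 230

230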